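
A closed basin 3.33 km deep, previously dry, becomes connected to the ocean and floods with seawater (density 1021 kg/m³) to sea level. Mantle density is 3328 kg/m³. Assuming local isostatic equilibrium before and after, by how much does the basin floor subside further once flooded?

After flooding the water column is d + s deep. Its weight must equal the weight of mantle displaced by the extra subsidence s: (d + s) ρ_w = s ρ_m.
s = d ρ_w / (ρ_m − ρ_w) = 3.33 km × 1021/(3328 − 1021) = 1.47 km.

1.47 km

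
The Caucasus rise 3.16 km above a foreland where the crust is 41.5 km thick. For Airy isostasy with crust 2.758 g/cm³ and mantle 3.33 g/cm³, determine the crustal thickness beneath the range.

59.9 km

Root depth r = h ρ_c / (ρ_m − ρ_c) = 3.16 km × 2.758 / 0.572 = 15.24 km.
Total thickness = T + h + r = 41.5 km + 3.16 km + 15.24 km = 59.9 km.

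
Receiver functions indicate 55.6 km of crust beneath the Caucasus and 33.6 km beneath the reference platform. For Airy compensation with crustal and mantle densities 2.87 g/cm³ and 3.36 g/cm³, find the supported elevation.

Excess crust Δ = 55.6 km − 33.6 km = 22 km, split between elevation h and root r with h + r = Δ.
Airy balance ρ_c h = (ρ_m − ρ_c) r gives r = h ρ_c/(ρ_m − ρ_c), so h (1 + ρ_c/(ρ_m − ρ_c)) = Δ, i.e. h = Δ (ρ_m − ρ_c)/ρ_m.
h = 22 km × 0.49/3.36 = 3.21 km.

3.21 km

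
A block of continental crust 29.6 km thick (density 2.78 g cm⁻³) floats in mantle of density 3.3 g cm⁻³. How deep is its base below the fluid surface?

24.9 km

Draft d = t ρ_obj/ρ_fluid = 29.6 km × 2.78/3.3 = 24.9 km.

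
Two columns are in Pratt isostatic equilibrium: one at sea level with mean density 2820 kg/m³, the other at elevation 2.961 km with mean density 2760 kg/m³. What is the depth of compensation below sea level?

ρ_ref D = ρ (D + h) → D (ρ_ref − ρ) = ρ h.
D = ρ h/(ρ_ref − ρ) = 2760 × 2.961 km/(2820 − 2760) = 136 km.

136 km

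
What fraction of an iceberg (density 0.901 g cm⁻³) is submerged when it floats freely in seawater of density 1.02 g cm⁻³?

Submerged fraction = ρ_obj/ρ_fluid = 0.901/1.02 = 0.883.

0.883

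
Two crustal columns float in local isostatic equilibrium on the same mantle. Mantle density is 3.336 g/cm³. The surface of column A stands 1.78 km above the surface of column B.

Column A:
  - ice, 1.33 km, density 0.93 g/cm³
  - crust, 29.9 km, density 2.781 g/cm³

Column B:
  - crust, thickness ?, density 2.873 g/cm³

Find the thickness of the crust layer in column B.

29.9 km

Take the compensation level at the base of the deeper column (depth z_c below the surface of column A) and equate Σ ρ_i t_i down to z_c; mantle fills any gap and the z_c terms cancel.
Column A: 1.33×0.93 + 29.9×2.781 + (z_c − 31.23)×3.336
Column B: 1.78×0 + x×2.873 + (z_c − 1.78 − 0 − x)×3.336
The z_c×3.336 term appears on both sides and cancels. Collect the known terms of each column as K = Σ(ρt)_known − 3.336 × (depth of known layers): K_A = 84.3888 − 3.336×31.23 = −19.79448; K_B = 0 − 3.336×(1.78 + 0) = −5.93808.
Balance: K_A = K_B − x×(3.336 − 2.873), so x = (K_B − K_A)/(3.336 − 2.873) = 13.8564/0.463 = 29.9 km.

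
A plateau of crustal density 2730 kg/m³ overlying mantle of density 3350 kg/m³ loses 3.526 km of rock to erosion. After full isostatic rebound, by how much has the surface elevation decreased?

Rebound u = e ρ_c/ρ_m = 3.526 km × 2730/3350 = 2.873 km.
Net surface drop = e − u = 3.526 km − 2.873 km = e (ρ_m − ρ_c)/ρ_m = 0.653 km.

0.653 km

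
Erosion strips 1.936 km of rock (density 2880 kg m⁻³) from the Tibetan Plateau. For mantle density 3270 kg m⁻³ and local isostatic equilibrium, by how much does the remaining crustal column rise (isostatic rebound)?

1.71 km

Unloading: uplift u = e ρ_c/ρ_m = 1.936 km × 2880/3270 = 1.71 km.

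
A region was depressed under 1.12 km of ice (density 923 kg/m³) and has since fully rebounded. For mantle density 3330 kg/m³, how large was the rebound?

0.31 km

Removing the load lets mantle flow back in; uplift u satisfies ρ_ice t = ρ_m u.
u = t ρ_ice/ρ_m = 1.12 km × 923/3330 = 0.31 km.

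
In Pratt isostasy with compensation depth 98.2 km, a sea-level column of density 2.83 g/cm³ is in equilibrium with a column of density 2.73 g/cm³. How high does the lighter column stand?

ρ_ref D = ρ (D + h) → h = D (ρ_ref − ρ)/ρ.
h = 98.2 km × (2.83 − 2.73)/2.73 = 3.6 km.

3.6 km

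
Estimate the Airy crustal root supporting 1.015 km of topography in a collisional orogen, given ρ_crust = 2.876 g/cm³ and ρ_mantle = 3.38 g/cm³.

5.79 km

In Airy isostatic equilibrium: the weight of the topography is balanced by the buoyancy of the root, ρ_c h = (ρ_m − ρ_c) r.
r = h · ρ_c / (ρ_m − ρ_c) = 1.015 km × 2.876 / (3.38 − 2.876) = 5.79 km.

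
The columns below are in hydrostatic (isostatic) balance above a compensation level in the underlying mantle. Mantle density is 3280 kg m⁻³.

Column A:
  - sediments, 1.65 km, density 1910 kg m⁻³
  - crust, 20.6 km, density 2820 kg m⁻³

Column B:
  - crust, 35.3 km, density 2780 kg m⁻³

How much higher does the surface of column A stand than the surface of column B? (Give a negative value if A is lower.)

For any compensation level in the mantle, the mantle terms cancel and isostasy reduces to e = (Σt_A − Σt_B) − (Σ(ρt)_A − Σ(ρt)_B) / ρ_m.
Σt_A = 22.25 km; Σt_B = 35.3 km; Σ(ρt)_A = 61243.5; Σ(ρt)_B = 98134 (in km·kg m⁻³).
e = (22.25 − 35.3) − (61243.5 − 98134) / 3280 = −1.8 km.

−1.8 km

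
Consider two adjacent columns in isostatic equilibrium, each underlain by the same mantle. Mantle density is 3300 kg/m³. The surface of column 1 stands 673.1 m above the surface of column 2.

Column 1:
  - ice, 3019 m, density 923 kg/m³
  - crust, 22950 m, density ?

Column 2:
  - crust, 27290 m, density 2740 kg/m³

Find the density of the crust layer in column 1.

2850 kg/m³

Take the compensation level at the base of the deeper column (depth z_c below the surface of column 1) and equate Σ ρ_i t_i down to z_c; mantle fills any gap and the z_c terms cancel.
Column 1: 3019×923 + 22950×ρ + (z_c − 25969)×3300
Column 2: 673.1×0 + 27290×2740 + (z_c − 673.1 − 27290)×3300
The z_c×3300 term appears on both sides and cancels. Collect the known terms of each column as K = Σ(ρt)_known − 3300 × (depth of known layers): K_1 = 2786537 − 3300×25969 = −82911163; K_2 = 74774600 − 3300×(673.1 + 27290) = −17503630.
Balance: K_1 + 22950×ρ = K_2, so ρ = (K_2 − K_1)/22950 = 65407500/22950 = 2850 kg/m³.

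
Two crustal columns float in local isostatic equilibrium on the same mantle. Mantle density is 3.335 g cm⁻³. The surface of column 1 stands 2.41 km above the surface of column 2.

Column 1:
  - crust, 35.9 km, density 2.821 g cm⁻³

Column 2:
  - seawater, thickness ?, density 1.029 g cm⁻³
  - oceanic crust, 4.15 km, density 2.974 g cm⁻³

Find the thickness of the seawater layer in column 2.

3.87 km

Take the compensation level at the base of the deeper column (depth z_c below the surface of column 1) and equate Σ ρ_i t_i down to z_c; mantle fills any gap and the z_c terms cancel.
Column 1: 35.9×2.821 + (z_c − 35.9)×3.335
Column 2: 2.41×0 + x×1.029 + 4.15×2.974 + (z_c − 2.41 − 4.15 − x)×3.335
The z_c×3.335 term appears on both sides and cancels. Collect the known terms of each column as K = Σ(ρt)_known − 3.335 × (depth of known layers): K_1 = 101.2739 − 3.335×35.9 = −18.4526; K_2 = 12.3421 − 3.335×(2.41 + 4.15) = −9.5355.
Balance: K_1 = K_2 − x×(3.335 − 1.029), so x = (K_2 − K_1)/(3.335 − 1.029) = 8.9171/2.306 = 3.87 km.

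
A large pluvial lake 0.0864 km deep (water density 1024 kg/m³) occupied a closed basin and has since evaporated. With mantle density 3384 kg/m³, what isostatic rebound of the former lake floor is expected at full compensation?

u = d ρ_w/ρ_m = 0.0864 km × 1024/3384 = 0.0261 km.

0.0261 km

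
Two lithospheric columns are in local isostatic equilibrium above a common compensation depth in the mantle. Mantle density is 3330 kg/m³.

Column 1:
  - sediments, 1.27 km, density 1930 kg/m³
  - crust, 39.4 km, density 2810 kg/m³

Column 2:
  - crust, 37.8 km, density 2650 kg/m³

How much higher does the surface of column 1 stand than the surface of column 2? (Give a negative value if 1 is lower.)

For any compensation level in the mantle, the mantle terms cancel and isostasy reduces to e = (Σt_1 − Σt_2) − (Σ(ρt)_1 − Σ(ρt)_2) / ρ_m.
Σt_1 = 40.67 km; Σt_2 = 37.8 km; Σ(ρt)_1 = 113165.1; Σ(ρt)_2 = 100170 (in km·kg/m³).
e = (40.67 − 37.8) − (113165.1 − 100170) / 3330 = −1.03 km.

−1.03 km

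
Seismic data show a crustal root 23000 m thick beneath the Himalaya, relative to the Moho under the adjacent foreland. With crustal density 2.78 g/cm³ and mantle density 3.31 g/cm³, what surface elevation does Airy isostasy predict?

Equating mass per unit area of the two columns: ρ_c h = (ρ_m − ρ_c) r.
h = r (ρ_m − ρ_c) / ρ_c = 23000 m × (3.31 − 2.78) / 2.78 = 4380 m.

4380 m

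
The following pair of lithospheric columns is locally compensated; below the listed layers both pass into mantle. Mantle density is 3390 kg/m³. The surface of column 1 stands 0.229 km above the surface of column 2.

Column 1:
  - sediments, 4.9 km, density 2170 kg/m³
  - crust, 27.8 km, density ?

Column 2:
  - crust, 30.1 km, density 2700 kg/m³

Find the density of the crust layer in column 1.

2830 kg/m³

Take the compensation level at the base of the deeper column (depth z_c below the surface of column 1) and equate Σ ρ_i t_i down to z_c; mantle fills any gap and the z_c terms cancel.
Column 1: 4.9×2170 + 27.8×ρ + (z_c − 32.7)×3390
Column 2: 0.229×0 + 30.1×2700 + (z_c − 0.229 − 30.1)×3390
The z_c×3390 term appears on both sides and cancels. Collect the known terms of each column as K = Σ(ρt)_known − 3390 × (depth of known layers): K_1 = 10633 − 3390×32.7 = −100220; K_2 = 81270 − 3390×(0.229 + 30.1) = −21545.31.
Balance: K_1 + 27.8×ρ = K_2, so ρ = (K_2 − K_1)/27.8 = 78674.7/27.8 = 2830 kg/m³.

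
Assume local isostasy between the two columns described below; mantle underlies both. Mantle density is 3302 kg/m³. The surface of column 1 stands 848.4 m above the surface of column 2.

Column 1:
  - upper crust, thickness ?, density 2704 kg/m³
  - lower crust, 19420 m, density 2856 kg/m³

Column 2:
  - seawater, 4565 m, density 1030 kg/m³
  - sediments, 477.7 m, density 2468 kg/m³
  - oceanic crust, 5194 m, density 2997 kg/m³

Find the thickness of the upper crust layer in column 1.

10900 m

Take the compensation level at the base of the deeper column (depth z_c below the surface of column 1) and equate Σ ρ_i t_i down to z_c; mantle fills any gap and the z_c terms cancel.
Column 1: x×2704 + 19420×2856 + (z_c − 19420 − x)×3302
Column 2: 848.4×0 + 4565×1030 + 477.7×2468 + 5194×2997 + (z_c − 848.4 − 10236.7)×3302
The z_c×3302 term appears on both sides and cancels. Collect the known terms of each column as K = Σ(ρt)_known − 3302 × (depth of known layers): K_1 = 55463520 − 3302×19420 = −8661320; K_2 = 21447331.6 − 3302×(848.4 + 10236.7) = −15155668.6.
Balance: K_1 − x×(3302 − 2704) = K_2, so x = (K_1 − K_2)/(3302 − 2704) = 6494350/598 = 10900 m.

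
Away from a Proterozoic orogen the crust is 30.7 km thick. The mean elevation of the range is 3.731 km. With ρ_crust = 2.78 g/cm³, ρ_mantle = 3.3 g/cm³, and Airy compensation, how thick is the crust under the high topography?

Root depth r = h ρ_c / (ρ_m − ρ_c) = 3.731 km × 2.78 / 0.52 = 19.95 km.
Total thickness = T + h + r = 30.7 km + 3.731 km + 19.95 km = 54.4 km.

54.4 km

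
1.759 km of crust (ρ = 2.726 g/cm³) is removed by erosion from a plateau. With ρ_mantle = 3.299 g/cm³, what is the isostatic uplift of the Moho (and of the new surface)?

1.45 km

Unloading: uplift u = e ρ_c/ρ_m = 1.759 km × 2.726/3.299 = 1.45 km.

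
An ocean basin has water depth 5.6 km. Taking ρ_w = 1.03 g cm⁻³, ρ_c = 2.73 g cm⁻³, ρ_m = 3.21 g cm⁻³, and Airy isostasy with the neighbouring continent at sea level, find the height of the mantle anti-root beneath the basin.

19.8 km

In Airy isostatic equilibrium: replacing crust with seawater at the top is compensated by replacing crust with mantle at the base: d (ρ_c − ρ_w) = a (ρ_m − ρ_c).
a = d (ρ_c − ρ_w)/(ρ_m − ρ_c) = 5.6 km × 1.7/0.48 = 19.8 km.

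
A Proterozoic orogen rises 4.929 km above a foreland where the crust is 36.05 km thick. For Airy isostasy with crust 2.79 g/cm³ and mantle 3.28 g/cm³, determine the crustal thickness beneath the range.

69 km

Root depth r = h ρ_c / (ρ_m − ρ_c) = 4.929 km × 2.79 / 0.49 = 28.07 km.
Total thickness = T + h + r = 36.05 km + 4.929 km + 28.07 km = 69 km.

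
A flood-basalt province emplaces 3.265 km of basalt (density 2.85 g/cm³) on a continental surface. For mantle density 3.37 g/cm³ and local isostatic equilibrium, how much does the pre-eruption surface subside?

Subaerial loading: s = t ρ_load / ρ_m.
s = 3.265 km × 2.85/3.37 = 2.76 km.

2.76 km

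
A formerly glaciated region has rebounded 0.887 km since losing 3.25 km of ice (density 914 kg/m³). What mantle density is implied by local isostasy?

ρ_m = ρ_ice t / u = 914 × 3.25 km/0.887 km = 3350 kg/m³.

3350 kg/m³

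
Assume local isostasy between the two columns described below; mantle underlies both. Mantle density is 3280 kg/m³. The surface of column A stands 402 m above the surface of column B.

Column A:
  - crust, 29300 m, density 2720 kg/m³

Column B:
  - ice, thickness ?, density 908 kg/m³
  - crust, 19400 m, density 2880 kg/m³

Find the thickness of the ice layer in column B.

3090 m

Take the compensation level at the base of the deeper column (depth z_c below the surface of column A) and equate Σ ρ_i t_i down to z_c; mantle fills any gap and the z_c terms cancel.
Column A: 29300×2720 + (z_c − 29300)×3280
Column B: 402×0 + x×908 + 19400×2880 + (z_c − 402 − 19400 − x)×3280
The z_c×3280 term appears on both sides and cancels. Collect the known terms of each column as K = Σ(ρt)_known − 3280 × (depth of known layers): K_A = 79696000 − 3280×29300 = −16408000; K_B = 55872000 − 3280×(402 + 19400) = −9078560.
Balance: K_A = K_B − x×(3280 − 908), so x = (K_B − K_A)/(3280 − 908) = 7329440/2372 = 3090 m.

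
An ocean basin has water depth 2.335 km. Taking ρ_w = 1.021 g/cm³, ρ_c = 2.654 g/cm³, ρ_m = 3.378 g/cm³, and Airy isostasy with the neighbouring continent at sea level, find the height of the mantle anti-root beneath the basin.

5.27 km

For local isostatic compensation: replacing crust with seawater at the top is compensated by replacing crust with mantle at the base: d (ρ_c − ρ_w) = a (ρ_m − ρ_c).
a = d (ρ_c − ρ_w)/(ρ_m − ρ_c) = 2.335 km × 1.633/0.724 = 5.27 km.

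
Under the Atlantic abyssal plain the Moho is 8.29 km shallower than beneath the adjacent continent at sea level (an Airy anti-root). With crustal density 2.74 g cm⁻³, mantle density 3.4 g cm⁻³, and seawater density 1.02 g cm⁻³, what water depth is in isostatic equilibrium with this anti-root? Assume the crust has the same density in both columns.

3.18 km

Replacing a thickness d of crust by seawater at the top must be balanced by replacing crust with mantle at the base: d (ρ_c − ρ_w) = a (ρ_m − ρ_c).
d = a (ρ_m − ρ_c)/(ρ_c − ρ_w) = 8.29 km × 0.66/1.72 = 3.18 km.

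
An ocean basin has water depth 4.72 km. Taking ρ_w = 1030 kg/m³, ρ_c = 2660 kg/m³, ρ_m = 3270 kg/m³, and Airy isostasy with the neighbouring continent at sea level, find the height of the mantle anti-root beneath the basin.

12.6 km

For local isostatic compensation: replacing crust with seawater at the top is compensated by replacing crust with mantle at the base: d (ρ_c − ρ_w) = a (ρ_m − ρ_c).
a = d (ρ_c − ρ_w)/(ρ_m − ρ_c) = 4.72 km × 1630/610 = 12.6 km.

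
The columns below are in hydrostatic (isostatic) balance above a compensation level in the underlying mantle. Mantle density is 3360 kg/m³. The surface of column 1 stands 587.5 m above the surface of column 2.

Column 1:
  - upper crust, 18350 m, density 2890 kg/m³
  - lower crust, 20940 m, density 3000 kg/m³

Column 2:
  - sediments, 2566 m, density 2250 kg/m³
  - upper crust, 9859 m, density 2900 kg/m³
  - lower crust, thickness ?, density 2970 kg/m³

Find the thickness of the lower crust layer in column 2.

17400 m

Take the compensation level at the base of the deeper column (depth z_c below the surface of column 1) and equate Σ ρ_i t_i down to z_c; mantle fills any gap and the z_c terms cancel.
Column 1: 18350×2890 + 20940×3000 + (z_c − 39290)×3360
Column 2: 587.5×0 + 2566×2250 + 9859×2900 + x×2970 + (z_c − 587.5 − 12425 − x)×3360
The z_c×3360 term appears on both sides and cancels. Collect the known terms of each column as K = Σ(ρt)_known − 3360 × (depth of known layers): K_1 = 115851500 − 3360×39290 = −16162900; K_2 = 34364600 − 3360×(587.5 + 12425) = −9357400.
Balance: K_1 = K_2 − x×(3360 − 2970), so x = (K_2 − K_1)/(3360 − 2970) = 6805500/390 = 17400 m.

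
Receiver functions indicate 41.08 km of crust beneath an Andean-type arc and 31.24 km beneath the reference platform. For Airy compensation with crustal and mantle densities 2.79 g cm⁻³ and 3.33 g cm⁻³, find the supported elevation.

1.6 km

Excess crust Δ = 41.08 km − 31.24 km = 9.84 km, split between elevation h and root r with h + r = Δ.
Airy balance ρ_c h = (ρ_m − ρ_c) r gives r = h ρ_c/(ρ_m − ρ_c), so h (1 + ρ_c/(ρ_m − ρ_c)) = Δ, i.e. h = Δ (ρ_m − ρ_c)/ρ_m.
h = 9.84 km × 0.54/3.33 = 1.6 km.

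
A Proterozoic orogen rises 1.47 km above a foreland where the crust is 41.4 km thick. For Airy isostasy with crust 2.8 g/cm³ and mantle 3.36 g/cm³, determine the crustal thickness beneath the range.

Root depth r = h ρ_c / (ρ_m − ρ_c) = 1.47 km × 2.8 / 0.56 = 7.35 km.
Total thickness = T + h + r = 41.4 km + 1.47 km + 7.35 km = 50.2 km.

50.2 km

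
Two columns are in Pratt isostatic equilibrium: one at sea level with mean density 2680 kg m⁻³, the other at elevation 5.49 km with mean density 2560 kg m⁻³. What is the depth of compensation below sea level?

ρ_ref D = ρ (D + h) → D (ρ_ref − ρ) = ρ h.
D = ρ h/(ρ_ref − ρ) = 2560 × 5.49 km/(2680 − 2560) = 117 km.

117 km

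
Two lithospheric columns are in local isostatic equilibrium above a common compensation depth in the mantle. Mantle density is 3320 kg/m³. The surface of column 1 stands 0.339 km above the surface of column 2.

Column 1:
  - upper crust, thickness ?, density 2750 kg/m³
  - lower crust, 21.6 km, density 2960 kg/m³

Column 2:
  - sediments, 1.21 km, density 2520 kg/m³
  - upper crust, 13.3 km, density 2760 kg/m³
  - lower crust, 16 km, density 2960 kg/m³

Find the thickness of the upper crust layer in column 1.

13.2 km

Take the compensation level at the base of the deeper column (depth z_c below the surface of column 1) and equate Σ ρ_i t_i down to z_c; mantle fills any gap and the z_c terms cancel.
Column 1: x×2750 + 21.6×2960 + (z_c − 21.6 − x)×3320
Column 2: 0.339×0 + 1.21×2520 + 13.3×2760 + 16×2960 + (z_c − 0.339 − 30.51)×3320
The z_c×3320 term appears on both sides and cancels. Collect the known terms of each column as K = Σ(ρt)_known − 3320 × (depth of known layers): K_1 = 63936 − 3320×21.6 = −7776; K_2 = 87117.2 − 3320×(0.339 + 30.51) = −15301.48.
Balance: K_1 − x×(3320 − 2750) = K_2, so x = (K_1 − K_2)/(3320 − 2750) = 7525.48/570 = 13.2 km.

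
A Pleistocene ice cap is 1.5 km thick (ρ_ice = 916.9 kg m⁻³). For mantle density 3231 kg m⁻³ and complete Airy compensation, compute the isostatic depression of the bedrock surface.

Equating mass per unit area of the two columns: the ice load ρ_ice t is balanced by mantle displaced below, ρ_m s.
s = t ρ_ice / ρ_m = 1.5 km × 916.9/3231 = 0.426 km.

0.426 km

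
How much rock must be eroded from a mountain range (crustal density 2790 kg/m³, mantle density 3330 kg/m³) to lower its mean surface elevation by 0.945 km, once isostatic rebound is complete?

Net drop Δ = e − u = e − e ρ_c/ρ_m = e (ρ_m − ρ_c)/ρ_m.
e = Δ ρ_m/(ρ_m − ρ_c) = 0.945 km × 3330/540 = 5.83 km.

5.83 km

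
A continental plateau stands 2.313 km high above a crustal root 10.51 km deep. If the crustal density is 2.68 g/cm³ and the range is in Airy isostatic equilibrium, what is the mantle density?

3.27 g/cm³

Airy balance: ρ_c h = (ρ_m − ρ_c) r → ρ_m = ρ_c (1 + h/r).
ρ_m = 2.68 × (1 + 2.313 km/10.51 km) = 3.27 g/cm³.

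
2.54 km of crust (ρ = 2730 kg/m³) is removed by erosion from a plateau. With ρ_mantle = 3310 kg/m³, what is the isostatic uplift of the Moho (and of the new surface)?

Unloading: uplift u = e ρ_c/ρ_m = 2.54 km × 2730/3310 = 2.09 km.

2.09 km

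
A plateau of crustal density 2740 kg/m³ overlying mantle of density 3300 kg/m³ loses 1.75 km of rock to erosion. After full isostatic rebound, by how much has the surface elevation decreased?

0.297 km

Rebound u = e ρ_c/ρ_m = 1.75 km × 2740/3300 = 1.453 km.
Net surface drop = e − u = 1.75 km − 1.453 km = e (ρ_m − ρ_c)/ρ_m = 0.297 km.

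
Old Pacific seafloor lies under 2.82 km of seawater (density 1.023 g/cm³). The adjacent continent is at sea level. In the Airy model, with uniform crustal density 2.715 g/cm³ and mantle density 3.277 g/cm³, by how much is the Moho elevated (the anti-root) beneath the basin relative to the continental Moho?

In Airy isostatic equilibrium: replacing crust with seawater at the top is compensated by replacing crust with mantle at the base: d (ρ_c − ρ_w) = a (ρ_m − ρ_c).
a = d (ρ_c − ρ_w)/(ρ_m − ρ_c) = 2.82 km × 1.692/0.562 = 8.49 km.

8.49 km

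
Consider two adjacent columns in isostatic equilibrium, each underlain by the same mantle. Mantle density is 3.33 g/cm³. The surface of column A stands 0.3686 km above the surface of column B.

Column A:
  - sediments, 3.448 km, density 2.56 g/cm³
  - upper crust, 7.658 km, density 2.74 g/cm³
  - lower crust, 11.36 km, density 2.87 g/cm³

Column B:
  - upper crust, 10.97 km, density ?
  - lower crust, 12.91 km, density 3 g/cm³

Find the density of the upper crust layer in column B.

2.7 g/cm³

Take the compensation level at the base of the deeper column (depth z_c below the surface of column A) and equate Σ ρ_i t_i down to z_c; mantle fills any gap and the z_c terms cancel.
Column A: 3.448×2.56 + 7.658×2.74 + 11.36×2.87 + (z_c − 22.466)×3.33
Column B: 0.3686×0 + 10.97×ρ + 12.91×3 + (z_c − 0.3686 − 23.88)×3.33
The z_c×3.33 term appears on both sides and cancels. Collect the known terms of each column as K = Σ(ρt)_known − 3.33 × (depth of known layers): K_A = 62.413 − 3.33×22.466 = −12.39878; K_B = 38.73 − 3.33×(0.3686 + 23.88) = −42.017838.
Balance: K_A = K_B + 10.97×ρ, so ρ = (K_A − K_B)/10.97 = 29.6191/10.97 = 2.7 g/cm³.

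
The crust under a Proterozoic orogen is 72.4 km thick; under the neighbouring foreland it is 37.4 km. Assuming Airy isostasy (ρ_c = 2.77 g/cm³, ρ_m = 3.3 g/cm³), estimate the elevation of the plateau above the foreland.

5.62 km

Excess crust Δ = 72.4 km − 37.4 km = 35 km, split between elevation h and root r with h + r = Δ.
Airy balance ρ_c h = (ρ_m − ρ_c) r gives r = h ρ_c/(ρ_m − ρ_c), so h (1 + ρ_c/(ρ_m − ρ_c)) = Δ, i.e. h = Δ (ρ_m − ρ_c)/ρ_m.
h = 35 km × 0.53/3.3 = 5.62 km.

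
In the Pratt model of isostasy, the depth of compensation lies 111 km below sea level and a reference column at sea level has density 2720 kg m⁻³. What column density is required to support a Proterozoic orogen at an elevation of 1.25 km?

Pratt balance: ρ_ref D = ρ (D + h).
ρ = ρ_ref D/(D + h) = 2720 × 111 km/(111 km + 1.25 km) = 2690 kg m⁻³.

2690 kg m⁻³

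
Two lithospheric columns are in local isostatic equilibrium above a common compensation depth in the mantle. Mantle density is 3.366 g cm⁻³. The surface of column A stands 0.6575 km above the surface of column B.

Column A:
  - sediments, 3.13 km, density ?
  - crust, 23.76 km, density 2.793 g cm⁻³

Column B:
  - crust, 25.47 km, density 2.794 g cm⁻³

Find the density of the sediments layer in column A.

2.35 g cm⁻³

Take the compensation level at the base of the deeper column (depth z_c below the surface of column A) and equate Σ ρ_i t_i down to z_c; mantle fills any gap and the z_c terms cancel.
Column A: 3.13×ρ + 23.76×2.793 + (z_c − 26.89)×3.366
Column B: 0.6575×0 + 25.47×2.794 + (z_c − 0.6575 − 25.47)×3.366
The z_c×3.366 term appears on both sides and cancels. Collect the known terms of each column as K = Σ(ρt)_known − 3.366 × (depth of known layers): K_A = 66.36168 − 3.366×26.89 = −24.15006; K_B = 71.16318 − 3.366×(0.6575 + 25.47) = −16.781985.
Balance: K_A + 3.13×ρ = K_B, so ρ = (K_B − K_A)/3.13 = 7.36807/3.13 = 2.35 g cm⁻³.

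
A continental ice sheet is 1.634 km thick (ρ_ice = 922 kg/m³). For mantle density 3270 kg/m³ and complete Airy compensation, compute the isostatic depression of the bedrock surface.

0.461 km

By Archimedes' principle applied to the lithosphere: the ice load ρ_ice t is balanced by mantle displaced below, ρ_m s.
s = t ρ_ice / ρ_m = 1.634 km × 922/3270 = 0.461 km.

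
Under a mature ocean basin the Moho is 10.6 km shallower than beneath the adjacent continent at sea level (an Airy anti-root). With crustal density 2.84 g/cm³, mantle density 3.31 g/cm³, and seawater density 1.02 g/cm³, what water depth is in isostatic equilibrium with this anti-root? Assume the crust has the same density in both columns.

2.74 km

Replacing a thickness d of crust by seawater at the top must be balanced by replacing crust with mantle at the base: d (ρ_c − ρ_w) = a (ρ_m − ρ_c).
d = a (ρ_m − ρ_c)/(ρ_c − ρ_w) = 10.6 km × 0.47/1.82 = 2.74 km.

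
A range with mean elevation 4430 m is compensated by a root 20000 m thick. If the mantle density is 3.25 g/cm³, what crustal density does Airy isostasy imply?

ρ_c h = (ρ_m − ρ_c) r → ρ_c (h + r) = ρ_m r → ρ_c = ρ_m r / (h + r).
ρ_c = 3.25 × 20000 m / (4430 m + 20000 m) = 2.66 g/cm³.

2.66 g/cm³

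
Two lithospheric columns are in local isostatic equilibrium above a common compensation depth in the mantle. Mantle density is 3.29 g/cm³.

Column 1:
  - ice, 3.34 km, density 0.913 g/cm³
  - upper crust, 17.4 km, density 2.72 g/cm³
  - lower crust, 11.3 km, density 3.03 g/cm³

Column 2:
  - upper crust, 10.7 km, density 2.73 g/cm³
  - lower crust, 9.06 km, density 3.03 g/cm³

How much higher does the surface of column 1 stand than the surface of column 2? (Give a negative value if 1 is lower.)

For any compensation level in the mantle, the mantle terms cancel and isostasy reduces to e = (Σt_1 − Σt_2) − (Σ(ρt)_1 − Σ(ρt)_2) / ρ_m.
Σt_1 = 32.04 km; Σt_2 = 19.76 km; Σ(ρt)_1 = 84.61642; Σ(ρt)_2 = 56.6628 (in km·g/cm³).
e = (32.04 − 19.76) − (84.61642 − 56.6628) / 3.29 = 3.78 km.

3.78 km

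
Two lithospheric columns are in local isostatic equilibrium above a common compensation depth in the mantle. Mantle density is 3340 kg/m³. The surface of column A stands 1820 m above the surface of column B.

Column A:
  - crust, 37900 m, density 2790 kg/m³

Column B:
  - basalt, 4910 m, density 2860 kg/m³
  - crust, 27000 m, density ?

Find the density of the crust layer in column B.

2880 kg/m³

Take the compensation level at the base of the deeper column (depth z_c below the surface of column A) and equate Σ ρ_i t_i down to z_c; mantle fills any gap and the z_c terms cancel.
Column A: 37900×2790 + (z_c − 37900)×3340
Column B: 1820×0 + 4910×2860 + 27000×ρ + (z_c − 1820 − 31910)×3340
The z_c×3340 term appears on both sides and cancels. Collect the known terms of each column as K = Σ(ρt)_known − 3340 × (depth of known layers): K_A = 105741000 − 3340×37900 = −20845000; K_B = 14042600 − 3340×(1820 + 31910) = −98615600.
Balance: K_A = K_B + 27000×ρ, so ρ = (K_A − K_B)/27000 = 77770600/27000 = 2880 kg/m³.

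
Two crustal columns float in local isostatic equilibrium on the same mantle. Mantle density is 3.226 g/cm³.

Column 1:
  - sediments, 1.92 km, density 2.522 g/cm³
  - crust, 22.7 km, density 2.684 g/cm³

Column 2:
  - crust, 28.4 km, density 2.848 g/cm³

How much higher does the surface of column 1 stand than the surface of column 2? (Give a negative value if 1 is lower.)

For any compensation level in the mantle, the mantle terms cancel and isostasy reduces to e = (Σt_1 − Σt_2) − (Σ(ρt)_1 − Σ(ρt)_2) / ρ_m.
Σt_1 = 24.62 km; Σt_2 = 28.4 km; Σ(ρt)_1 = 65.76904; Σ(ρt)_2 = 80.8832 (in km·g/cm³).
e = (24.62 − 28.4) − (65.76904 − 80.8832) / 3.226 = 0.905 km.

0.905 km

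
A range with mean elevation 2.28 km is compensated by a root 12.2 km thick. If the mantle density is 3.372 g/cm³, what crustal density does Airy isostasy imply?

ρ_c h = (ρ_m − ρ_c) r → ρ_c (h + r) = ρ_m r → ρ_c = ρ_m r / (h + r).
ρ_c = 3.372 × 12.2 km / (2.28 km + 12.2 km) = 2.84 g/cm³.

2.84 g/cm³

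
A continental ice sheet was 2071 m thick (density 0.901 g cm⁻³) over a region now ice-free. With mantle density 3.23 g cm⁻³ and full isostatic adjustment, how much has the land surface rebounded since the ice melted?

578 m

Removing the load lets mantle flow back in; uplift u satisfies ρ_ice t = ρ_m u.
u = t ρ_ice/ρ_m = 2071 m × 0.901/3.23 = 578 m.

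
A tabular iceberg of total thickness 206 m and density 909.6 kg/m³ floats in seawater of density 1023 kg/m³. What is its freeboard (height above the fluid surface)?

22.8 m

Floating equilibrium: submerged depth d = t ρ_obj/ρ_fluid = 206 m × 909.6/1023 = 183.2 m.
Freeboard = t − d = 206 m − 183.2 m = 22.8 m.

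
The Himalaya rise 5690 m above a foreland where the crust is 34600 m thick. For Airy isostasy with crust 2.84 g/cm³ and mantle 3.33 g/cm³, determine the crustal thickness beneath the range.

73300 m

Root depth r = h ρ_c / (ρ_m − ρ_c) = 5690 m × 2.84 / 0.49 = 32980 m.
Total thickness = T + h + r = 34600 m + 5690 m + 32980 m = 73300 m.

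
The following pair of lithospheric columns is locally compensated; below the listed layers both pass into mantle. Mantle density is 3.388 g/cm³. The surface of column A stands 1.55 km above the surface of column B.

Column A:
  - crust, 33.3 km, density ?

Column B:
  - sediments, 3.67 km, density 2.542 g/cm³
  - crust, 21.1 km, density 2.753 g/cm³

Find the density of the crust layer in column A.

Take the compensation level at the base of the deeper column (depth z_c below the surface of column A) and equate Σ ρ_i t_i down to z_c; mantle fills any gap and the z_c terms cancel.
Column A: 33.3×ρ + (z_c − 33.3)×3.388
Column B: 1.55×0 + 3.67×2.542 + 21.1×2.753 + (z_c − 1.55 − 24.77)×3.388
The z_c×3.388 term appears on both sides and cancels. Collect the known terms of each column as K = Σ(ρt)_known − 3.388 × (depth of known layers): K_A = 0 − 3.388×33.3 = −112.8204; K_B = 67.41744 − 3.388×(1.55 + 24.77) = −21.75472.
Balance: K_A + 33.3×ρ = K_B, so ρ = (K_B − K_A)/33.3 = 91.0657/33.3 = 2.73 g/cm³.

2.73 g/cm³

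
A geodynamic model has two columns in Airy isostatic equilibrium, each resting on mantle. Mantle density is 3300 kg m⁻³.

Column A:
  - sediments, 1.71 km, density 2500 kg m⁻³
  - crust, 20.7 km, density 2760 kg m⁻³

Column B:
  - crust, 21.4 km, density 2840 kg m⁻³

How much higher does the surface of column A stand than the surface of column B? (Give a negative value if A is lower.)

0.819 km

For any compensation level in the mantle, the mantle terms cancel and isostasy reduces to e = (Σt_A − Σt_B) − (Σ(ρt)_A − Σ(ρt)_B) / ρ_m.
Σt_A = 22.41 km; Σt_B = 21.4 km; Σ(ρt)_A = 61407; Σ(ρt)_B = 60776 (in km·kg m⁻³).
e = (22.41 − 21.4) − (61407 − 60776) / 3300 = 0.819 km.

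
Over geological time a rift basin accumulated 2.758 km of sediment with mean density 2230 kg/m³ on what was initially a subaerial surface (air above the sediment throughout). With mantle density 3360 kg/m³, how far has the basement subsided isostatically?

1.83 km

Subaerial load: s = t ρ_sed / ρ_m = 2.758 km × 2230/3360 = 1.83 km.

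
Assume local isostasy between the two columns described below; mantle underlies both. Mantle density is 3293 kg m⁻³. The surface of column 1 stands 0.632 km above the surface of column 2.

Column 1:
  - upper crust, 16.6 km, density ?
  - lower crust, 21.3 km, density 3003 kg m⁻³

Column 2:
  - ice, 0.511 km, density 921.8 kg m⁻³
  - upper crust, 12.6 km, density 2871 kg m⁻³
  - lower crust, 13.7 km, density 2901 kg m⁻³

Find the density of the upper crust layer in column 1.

2820 kg m⁻³

Take the compensation level at the base of the deeper column (depth z_c below the surface of column 1) and equate Σ ρ_i t_i down to z_c; mantle fills any gap and the z_c terms cancel.
Column 1: 16.6×ρ + 21.3×3003 + (z_c − 37.9)×3293
Column 2: 0.632×0 + 0.511×921.8 + 12.6×2871 + 13.7×2901 + (z_c − 0.632 − 26.811)×3293
The z_c×3293 term appears on both sides and cancels. Collect the known terms of each column as K = Σ(ρt)_known − 3293 × (depth of known layers): K_1 = 63963.9 − 3293×37.9 = −60840.8; K_2 = 76389.3398 − 3293×(0.632 + 26.811) = −13980.4592.
Balance: K_1 + 16.6×ρ = K_2, so ρ = (K_2 − K_1)/16.6 = 46860.3/16.6 = 2820 kg m⁻³.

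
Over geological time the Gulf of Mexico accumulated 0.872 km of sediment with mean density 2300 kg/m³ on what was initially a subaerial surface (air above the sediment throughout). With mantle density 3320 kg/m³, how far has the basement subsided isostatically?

0.604 km

Subaerial load: s = t ρ_sed / ρ_m = 0.872 km × 2300/3320 = 0.604 km.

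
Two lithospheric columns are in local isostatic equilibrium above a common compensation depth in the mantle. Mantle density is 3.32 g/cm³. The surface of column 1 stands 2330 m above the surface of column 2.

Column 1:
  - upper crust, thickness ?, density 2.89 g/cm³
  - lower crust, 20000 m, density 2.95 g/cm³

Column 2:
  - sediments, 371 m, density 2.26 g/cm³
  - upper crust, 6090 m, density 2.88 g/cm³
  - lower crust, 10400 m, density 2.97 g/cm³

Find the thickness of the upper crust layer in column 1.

Take the compensation level at the base of the deeper column (depth z_c below the surface of column 1) and equate Σ ρ_i t_i down to z_c; mantle fills any gap and the z_c terms cancel.
Column 1: x×2.89 + 20000×2.95 + (z_c − 20000 − x)×3.32
Column 2: 2330×0 + 371×2.26 + 6090×2.88 + 10400×2.97 + (z_c − 2330 − 16861)×3.32
The z_c×3.32 term appears on both sides and cancels. Collect the known terms of each column as K = Σ(ρt)_known − 3.32 × (depth of known layers): K_1 = 59000 − 3.32×20000 = −7400; K_2 = 49265.66 − 3.32×(2330 + 16861) = −14448.46.
Balance: K_1 − x×(3.32 − 2.89) = K_2, so x = (K_1 − K_2)/(3.32 − 2.89) = 7048.46/0.43 = 16400 m.

16400 m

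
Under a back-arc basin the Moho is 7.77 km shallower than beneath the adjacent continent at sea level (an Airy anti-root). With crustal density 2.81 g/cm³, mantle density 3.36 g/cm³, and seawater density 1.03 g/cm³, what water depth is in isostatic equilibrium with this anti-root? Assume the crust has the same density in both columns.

Replacing a thickness d of crust by seawater at the top must be balanced by replacing crust with mantle at the base: d (ρ_c − ρ_w) = a (ρ_m − ρ_c).
d = a (ρ_m − ρ_c)/(ρ_c − ρ_w) = 7.77 km × 0.55/1.78 = 2.4 km.

2.4 km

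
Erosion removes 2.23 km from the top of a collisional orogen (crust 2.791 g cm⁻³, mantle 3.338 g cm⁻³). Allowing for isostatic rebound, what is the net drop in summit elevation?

Rebound u = e ρ_c/ρ_m = 2.23 km × 2.791/3.338 = 1.865 km.
Net surface drop = e − u = 2.23 km − 1.865 km = e (ρ_m − ρ_c)/ρ_m = 0.365 km.

0.365 km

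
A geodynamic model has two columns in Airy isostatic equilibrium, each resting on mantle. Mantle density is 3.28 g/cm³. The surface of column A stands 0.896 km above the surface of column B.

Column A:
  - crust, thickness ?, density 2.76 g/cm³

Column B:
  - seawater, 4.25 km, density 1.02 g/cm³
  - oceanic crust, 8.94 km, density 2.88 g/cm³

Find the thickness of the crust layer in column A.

31 km

Take the compensation level at the base of the deeper column (depth z_c below the surface of column A) and equate Σ ρ_i t_i down to z_c; mantle fills any gap and the z_c terms cancel.
Column A: x×2.76 + (z_c − 0 − x)×3.28
Column B: 0.896×0 + 4.25×1.02 + 8.94×2.88 + (z_c − 0.896 − 13.19)×3.28
The z_c×3.28 term appears on both sides and cancels. Collect the known terms of each column as K = Σ(ρt)_known − 3.28 × (depth of known layers): K_A = 0 − 3.28×0 = 0; K_B = 30.0822 − 3.28×(0.896 + 13.19) = −16.11988.
Balance: K_A − x×(3.28 − 2.76) = K_B, so x = (K_A − K_B)/(3.28 − 2.76) = 16.1199/0.52 = 31 km.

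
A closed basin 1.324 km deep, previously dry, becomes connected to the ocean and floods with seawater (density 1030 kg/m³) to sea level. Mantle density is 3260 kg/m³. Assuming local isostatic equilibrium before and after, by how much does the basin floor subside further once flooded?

0.612 km

After flooding the water column is d + s deep. Its weight must equal the weight of mantle displaced by the extra subsidence s: (d + s) ρ_w = s ρ_m.
s = d ρ_w / (ρ_m − ρ_w) = 1.324 km × 1030/(3260 − 1030) = 0.612 km.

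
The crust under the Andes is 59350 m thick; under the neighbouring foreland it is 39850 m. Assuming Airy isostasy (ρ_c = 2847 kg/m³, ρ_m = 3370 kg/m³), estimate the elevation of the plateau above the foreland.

Excess crust Δ = 59350 m − 39850 m = 19500 m, split between elevation h and root r with h + r = Δ.
Airy balance ρ_c h = (ρ_m − ρ_c) r gives r = h ρ_c/(ρ_m − ρ_c), so h (1 + ρ_c/(ρ_m − ρ_c)) = Δ, i.e. h = Δ (ρ_m − ρ_c)/ρ_m.
h = 19500 m × 523/3370 = 3030 m.

3030 m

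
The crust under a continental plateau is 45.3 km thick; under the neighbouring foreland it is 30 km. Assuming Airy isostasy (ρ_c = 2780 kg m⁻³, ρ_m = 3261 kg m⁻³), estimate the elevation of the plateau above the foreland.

Excess crust Δ = 45.3 km − 30 km = 15.3 km, split between elevation h and root r with h + r = Δ.
Airy balance ρ_c h = (ρ_m − ρ_c) r gives r = h ρ_c/(ρ_m − ρ_c), so h (1 + ρ_c/(ρ_m − ρ_c)) = Δ, i.e. h = Δ (ρ_m − ρ_c)/ρ_m.
h = 15.3 km × 481/3261 = 2.26 km.

2.26 km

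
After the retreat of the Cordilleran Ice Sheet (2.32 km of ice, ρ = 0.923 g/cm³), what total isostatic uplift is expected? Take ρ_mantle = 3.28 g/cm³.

Removing the load lets mantle flow back in; uplift u satisfies ρ_ice t = ρ_m u.
u = t ρ_ice/ρ_m = 2.32 km × 0.923/3.28 = 0.653 km.

0.653 km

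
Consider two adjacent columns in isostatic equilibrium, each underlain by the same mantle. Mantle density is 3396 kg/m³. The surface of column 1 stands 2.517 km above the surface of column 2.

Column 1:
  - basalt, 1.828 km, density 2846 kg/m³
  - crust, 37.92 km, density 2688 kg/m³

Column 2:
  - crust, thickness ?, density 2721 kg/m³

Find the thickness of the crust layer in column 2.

Take the compensation level at the base of the deeper column (depth z_c below the surface of column 1) and equate Σ ρ_i t_i down to z_c; mantle fills any gap and the z_c terms cancel.
Column 1: 1.828×2846 + 37.92×2688 + (z_c − 39.748)×3396
Column 2: 2.517×0 + x×2721 + (z_c − 2.517 − 0 − x)×3396
The z_c×3396 term appears on both sides and cancels. Collect the known terms of each column as K = Σ(ρt)_known − 3396 × (depth of known layers): K_1 = 107131.448 − 3396×39.748 = −27852.76; K_2 = 0 − 3396×(2.517 + 0) = −8547.732.
Balance: K_1 = K_2 − x×(3396 − 2721), so x = (K_2 − K_1)/(3396 − 2721) = 19305/675 = 28.6 km.

28.6 km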